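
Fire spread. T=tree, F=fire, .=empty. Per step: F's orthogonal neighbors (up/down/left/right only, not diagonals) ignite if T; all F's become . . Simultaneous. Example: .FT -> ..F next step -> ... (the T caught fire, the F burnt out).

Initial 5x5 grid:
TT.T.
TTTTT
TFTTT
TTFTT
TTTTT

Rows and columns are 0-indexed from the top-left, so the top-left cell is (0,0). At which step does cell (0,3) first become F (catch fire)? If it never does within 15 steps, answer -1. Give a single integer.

Step 1: cell (0,3)='T' (+6 fires, +2 burnt)
Step 2: cell (0,3)='T' (+8 fires, +6 burnt)
Step 3: cell (0,3)='T' (+5 fires, +8 burnt)
Step 4: cell (0,3)='F' (+2 fires, +5 burnt)
  -> target ignites at step 4
Step 5: cell (0,3)='.' (+0 fires, +2 burnt)
  fire out at step 5

4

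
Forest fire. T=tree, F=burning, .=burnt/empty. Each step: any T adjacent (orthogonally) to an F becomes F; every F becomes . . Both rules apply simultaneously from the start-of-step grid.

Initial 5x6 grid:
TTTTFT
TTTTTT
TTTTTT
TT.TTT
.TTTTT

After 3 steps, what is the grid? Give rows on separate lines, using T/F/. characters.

Step 1: 3 trees catch fire, 1 burn out
  TTTF.F
  TTTTFT
  TTTTTT
  TT.TTT
  .TTTTT
Step 2: 4 trees catch fire, 3 burn out
  TTF...
  TTTF.F
  TTTTFT
  TT.TTT
  .TTTTT
Step 3: 5 trees catch fire, 4 burn out
  TF....
  TTF...
  TTTF.F
  TT.TFT
  .TTTTT

TF....
TTF...
TTTF.F
TT.TFT
.TTTTT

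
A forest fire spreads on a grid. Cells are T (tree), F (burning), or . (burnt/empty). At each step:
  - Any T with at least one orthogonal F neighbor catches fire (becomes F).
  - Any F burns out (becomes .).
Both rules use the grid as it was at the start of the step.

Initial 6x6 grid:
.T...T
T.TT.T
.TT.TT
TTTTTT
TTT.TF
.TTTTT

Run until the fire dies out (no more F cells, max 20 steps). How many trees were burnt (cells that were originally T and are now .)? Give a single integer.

Answer: 23

Derivation:
Step 1: +3 fires, +1 burnt (F count now 3)
Step 2: +3 fires, +3 burnt (F count now 3)
Step 3: +4 fires, +3 burnt (F count now 4)
Step 4: +3 fires, +4 burnt (F count now 3)
Step 5: +4 fires, +3 burnt (F count now 4)
Step 6: +4 fires, +4 burnt (F count now 4)
Step 7: +2 fires, +4 burnt (F count now 2)
Step 8: +0 fires, +2 burnt (F count now 0)
Fire out after step 8
Initially T: 25, now '.': 34
Total burnt (originally-T cells now '.'): 23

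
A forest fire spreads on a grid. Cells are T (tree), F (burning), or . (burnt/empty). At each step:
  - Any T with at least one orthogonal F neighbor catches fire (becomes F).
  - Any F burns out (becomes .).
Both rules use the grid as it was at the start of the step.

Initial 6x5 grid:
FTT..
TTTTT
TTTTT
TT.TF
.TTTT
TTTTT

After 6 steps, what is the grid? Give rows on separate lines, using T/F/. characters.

Step 1: 5 trees catch fire, 2 burn out
  .FT..
  FTTTT
  TTTTF
  TT.F.
  .TTTF
  TTTTT
Step 2: 7 trees catch fire, 5 burn out
  ..F..
  .FTTF
  FTTF.
  TT...
  .TTF.
  TTTTF
Step 3: 7 trees catch fire, 7 burn out
  .....
  ..FF.
  .FF..
  FT...
  .TF..
  TTTF.
Step 4: 3 trees catch fire, 7 burn out
  .....
  .....
  .....
  .F...
  .F...
  TTF..
Step 5: 1 trees catch fire, 3 burn out
  .....
  .....
  .....
  .....
  .....
  TF...
Step 6: 1 trees catch fire, 1 burn out
  .....
  .....
  .....
  .....
  .....
  F....

.....
.....
.....
.....
.....
F....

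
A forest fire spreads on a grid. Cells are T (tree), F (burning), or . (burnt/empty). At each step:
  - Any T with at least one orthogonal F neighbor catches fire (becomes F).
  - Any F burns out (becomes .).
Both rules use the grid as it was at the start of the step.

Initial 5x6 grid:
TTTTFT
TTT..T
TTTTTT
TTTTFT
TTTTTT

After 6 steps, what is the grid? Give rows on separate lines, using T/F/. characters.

Step 1: 6 trees catch fire, 2 burn out
  TTTF.F
  TTT..T
  TTTTFT
  TTTF.F
  TTTTFT
Step 2: 7 trees catch fire, 6 burn out
  TTF...
  TTT..F
  TTTF.F
  TTF...
  TTTF.F
Step 3: 5 trees catch fire, 7 burn out
  TF....
  TTF...
  TTF...
  TF....
  TTF...
Step 4: 5 trees catch fire, 5 burn out
  F.....
  TF....
  TF....
  F.....
  TF....
Step 5: 3 trees catch fire, 5 burn out
  ......
  F.....
  F.....
  ......
  F.....
Step 6: 0 trees catch fire, 3 burn out
  ......
  ......
  ......
  ......
  ......

......
......
......
......
......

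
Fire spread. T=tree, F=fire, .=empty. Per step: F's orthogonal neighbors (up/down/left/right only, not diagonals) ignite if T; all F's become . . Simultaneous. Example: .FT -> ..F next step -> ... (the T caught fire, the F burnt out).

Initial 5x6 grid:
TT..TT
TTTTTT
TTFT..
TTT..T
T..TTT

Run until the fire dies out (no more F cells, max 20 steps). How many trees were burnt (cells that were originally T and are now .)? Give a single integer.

Step 1: +4 fires, +1 burnt (F count now 4)
Step 2: +4 fires, +4 burnt (F count now 4)
Step 3: +4 fires, +4 burnt (F count now 4)
Step 4: +4 fires, +4 burnt (F count now 4)
Step 5: +1 fires, +4 burnt (F count now 1)
Step 6: +0 fires, +1 burnt (F count now 0)
Fire out after step 6
Initially T: 21, now '.': 26
Total burnt (originally-T cells now '.'): 17

Answer: 17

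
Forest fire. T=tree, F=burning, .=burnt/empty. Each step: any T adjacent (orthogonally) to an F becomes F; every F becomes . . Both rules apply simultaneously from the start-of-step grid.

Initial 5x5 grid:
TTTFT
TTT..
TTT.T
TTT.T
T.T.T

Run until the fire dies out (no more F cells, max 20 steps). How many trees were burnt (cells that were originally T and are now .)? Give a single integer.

Step 1: +2 fires, +1 burnt (F count now 2)
Step 2: +2 fires, +2 burnt (F count now 2)
Step 3: +3 fires, +2 burnt (F count now 3)
Step 4: +3 fires, +3 burnt (F count now 3)
Step 5: +3 fires, +3 burnt (F count now 3)
Step 6: +1 fires, +3 burnt (F count now 1)
Step 7: +1 fires, +1 burnt (F count now 1)
Step 8: +0 fires, +1 burnt (F count now 0)
Fire out after step 8
Initially T: 18, now '.': 22
Total burnt (originally-T cells now '.'): 15

Answer: 15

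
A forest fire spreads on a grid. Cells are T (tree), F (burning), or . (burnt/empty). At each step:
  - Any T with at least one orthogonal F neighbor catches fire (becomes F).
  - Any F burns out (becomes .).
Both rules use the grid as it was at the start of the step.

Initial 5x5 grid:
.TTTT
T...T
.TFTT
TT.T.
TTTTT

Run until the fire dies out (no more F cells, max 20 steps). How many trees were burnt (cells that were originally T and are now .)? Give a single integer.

Answer: 16

Derivation:
Step 1: +2 fires, +1 burnt (F count now 2)
Step 2: +3 fires, +2 burnt (F count now 3)
Step 3: +4 fires, +3 burnt (F count now 4)
Step 4: +4 fires, +4 burnt (F count now 4)
Step 5: +1 fires, +4 burnt (F count now 1)
Step 6: +1 fires, +1 burnt (F count now 1)
Step 7: +1 fires, +1 burnt (F count now 1)
Step 8: +0 fires, +1 burnt (F count now 0)
Fire out after step 8
Initially T: 17, now '.': 24
Total burnt (originally-T cells now '.'): 16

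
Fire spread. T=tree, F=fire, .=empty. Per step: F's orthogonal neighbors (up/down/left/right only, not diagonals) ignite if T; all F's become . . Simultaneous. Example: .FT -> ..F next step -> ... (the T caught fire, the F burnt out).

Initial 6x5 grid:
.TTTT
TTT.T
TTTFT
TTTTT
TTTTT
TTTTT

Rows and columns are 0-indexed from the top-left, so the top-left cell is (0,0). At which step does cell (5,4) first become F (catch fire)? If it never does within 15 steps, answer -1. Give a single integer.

Step 1: cell (5,4)='T' (+3 fires, +1 burnt)
Step 2: cell (5,4)='T' (+6 fires, +3 burnt)
Step 3: cell (5,4)='T' (+8 fires, +6 burnt)
Step 4: cell (5,4)='F' (+7 fires, +8 burnt)
  -> target ignites at step 4
Step 5: cell (5,4)='.' (+2 fires, +7 burnt)
Step 6: cell (5,4)='.' (+1 fires, +2 burnt)
Step 7: cell (5,4)='.' (+0 fires, +1 burnt)
  fire out at step 7

4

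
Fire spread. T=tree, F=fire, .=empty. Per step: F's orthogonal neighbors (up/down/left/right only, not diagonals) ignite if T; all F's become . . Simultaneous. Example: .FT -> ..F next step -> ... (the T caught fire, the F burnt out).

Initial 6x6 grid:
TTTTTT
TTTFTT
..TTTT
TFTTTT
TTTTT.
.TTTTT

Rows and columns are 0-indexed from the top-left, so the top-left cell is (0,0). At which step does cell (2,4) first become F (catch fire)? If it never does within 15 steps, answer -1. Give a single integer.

Step 1: cell (2,4)='T' (+7 fires, +2 burnt)
Step 2: cell (2,4)='F' (+10 fires, +7 burnt)
  -> target ignites at step 2
Step 3: cell (2,4)='.' (+7 fires, +10 burnt)
Step 4: cell (2,4)='.' (+4 fires, +7 burnt)
Step 5: cell (2,4)='.' (+1 fires, +4 burnt)
Step 6: cell (2,4)='.' (+1 fires, +1 burnt)
Step 7: cell (2,4)='.' (+0 fires, +1 burnt)
  fire out at step 7

2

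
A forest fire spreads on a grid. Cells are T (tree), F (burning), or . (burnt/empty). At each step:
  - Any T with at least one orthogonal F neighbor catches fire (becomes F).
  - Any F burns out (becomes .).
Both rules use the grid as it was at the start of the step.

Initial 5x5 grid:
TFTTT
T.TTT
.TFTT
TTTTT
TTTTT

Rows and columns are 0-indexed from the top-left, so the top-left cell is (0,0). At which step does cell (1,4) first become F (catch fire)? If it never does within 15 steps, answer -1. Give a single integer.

Step 1: cell (1,4)='T' (+6 fires, +2 burnt)
Step 2: cell (1,4)='T' (+7 fires, +6 burnt)
Step 3: cell (1,4)='F' (+6 fires, +7 burnt)
  -> target ignites at step 3
Step 4: cell (1,4)='.' (+2 fires, +6 burnt)
Step 5: cell (1,4)='.' (+0 fires, +2 burnt)
  fire out at step 5

3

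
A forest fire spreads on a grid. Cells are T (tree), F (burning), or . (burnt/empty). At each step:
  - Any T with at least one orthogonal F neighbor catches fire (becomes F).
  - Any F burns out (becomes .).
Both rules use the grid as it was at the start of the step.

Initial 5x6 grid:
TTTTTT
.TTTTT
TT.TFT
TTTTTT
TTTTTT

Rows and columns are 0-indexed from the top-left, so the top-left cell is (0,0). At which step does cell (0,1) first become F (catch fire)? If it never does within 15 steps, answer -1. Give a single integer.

Step 1: cell (0,1)='T' (+4 fires, +1 burnt)
Step 2: cell (0,1)='T' (+6 fires, +4 burnt)
Step 3: cell (0,1)='T' (+6 fires, +6 burnt)
Step 4: cell (0,1)='T' (+4 fires, +6 burnt)
Step 5: cell (0,1)='F' (+4 fires, +4 burnt)
  -> target ignites at step 5
Step 6: cell (0,1)='.' (+3 fires, +4 burnt)
Step 7: cell (0,1)='.' (+0 fires, +3 burnt)
  fire out at step 7

5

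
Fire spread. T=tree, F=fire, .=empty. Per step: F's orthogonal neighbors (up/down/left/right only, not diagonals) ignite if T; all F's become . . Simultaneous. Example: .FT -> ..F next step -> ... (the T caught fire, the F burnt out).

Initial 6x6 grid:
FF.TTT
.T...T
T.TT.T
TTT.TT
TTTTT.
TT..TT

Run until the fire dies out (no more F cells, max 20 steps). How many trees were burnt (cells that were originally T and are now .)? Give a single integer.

Answer: 1

Derivation:
Step 1: +1 fires, +2 burnt (F count now 1)
Step 2: +0 fires, +1 burnt (F count now 0)
Fire out after step 2
Initially T: 23, now '.': 14
Total burnt (originally-T cells now '.'): 1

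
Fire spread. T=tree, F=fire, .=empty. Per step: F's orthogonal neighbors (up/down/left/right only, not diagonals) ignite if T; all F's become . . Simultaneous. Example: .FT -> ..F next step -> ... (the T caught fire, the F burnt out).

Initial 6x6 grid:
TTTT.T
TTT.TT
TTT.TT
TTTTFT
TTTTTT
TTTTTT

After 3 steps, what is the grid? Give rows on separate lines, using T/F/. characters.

Step 1: 4 trees catch fire, 1 burn out
  TTTT.T
  TTT.TT
  TTT.FT
  TTTF.F
  TTTTFT
  TTTTTT
Step 2: 6 trees catch fire, 4 burn out
  TTTT.T
  TTT.FT
  TTT..F
  TTF...
  TTTF.F
  TTTTFT
Step 3: 6 trees catch fire, 6 burn out
  TTTT.T
  TTT..F
  TTF...
  TF....
  TTF...
  TTTF.F

TTTT.T
TTT..F
TTF...
TF....
TTF...
TTTF.F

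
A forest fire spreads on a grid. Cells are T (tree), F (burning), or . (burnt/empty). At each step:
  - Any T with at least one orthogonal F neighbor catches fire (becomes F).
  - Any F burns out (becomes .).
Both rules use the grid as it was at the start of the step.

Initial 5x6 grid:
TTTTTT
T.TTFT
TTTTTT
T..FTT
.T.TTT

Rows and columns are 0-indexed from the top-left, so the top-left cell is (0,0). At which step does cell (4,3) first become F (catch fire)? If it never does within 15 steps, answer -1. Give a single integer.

Step 1: cell (4,3)='F' (+7 fires, +2 burnt)
  -> target ignites at step 1
Step 2: cell (4,3)='.' (+7 fires, +7 burnt)
Step 3: cell (4,3)='.' (+3 fires, +7 burnt)
Step 4: cell (4,3)='.' (+2 fires, +3 burnt)
Step 5: cell (4,3)='.' (+3 fires, +2 burnt)
Step 6: cell (4,3)='.' (+0 fires, +3 burnt)
  fire out at step 6

1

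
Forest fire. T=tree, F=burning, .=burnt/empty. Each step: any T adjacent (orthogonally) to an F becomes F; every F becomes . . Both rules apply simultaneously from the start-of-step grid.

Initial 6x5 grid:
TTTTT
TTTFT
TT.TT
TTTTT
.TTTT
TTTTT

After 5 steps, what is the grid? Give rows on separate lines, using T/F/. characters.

Step 1: 4 trees catch fire, 1 burn out
  TTTFT
  TTF.F
  TT.FT
  TTTTT
  .TTTT
  TTTTT
Step 2: 5 trees catch fire, 4 burn out
  TTF.F
  TF...
  TT..F
  TTTFT
  .TTTT
  TTTTT
Step 3: 6 trees catch fire, 5 burn out
  TF...
  F....
  TF...
  TTF.F
  .TTFT
  TTTTT
Step 4: 6 trees catch fire, 6 burn out
  F....
  .....
  F....
  TF...
  .TF.F
  TTTFT
Step 5: 4 trees catch fire, 6 burn out
  .....
  .....
  .....
  F....
  .F...
  TTF.F

.....
.....
.....
F....
.F...
TTF.F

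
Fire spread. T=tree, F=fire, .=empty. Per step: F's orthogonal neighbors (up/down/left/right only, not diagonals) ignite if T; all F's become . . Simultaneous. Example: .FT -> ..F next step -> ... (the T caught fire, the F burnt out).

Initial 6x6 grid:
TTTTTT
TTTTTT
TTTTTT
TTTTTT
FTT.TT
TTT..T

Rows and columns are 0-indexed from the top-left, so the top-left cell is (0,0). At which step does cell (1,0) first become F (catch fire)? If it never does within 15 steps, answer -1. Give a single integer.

Step 1: cell (1,0)='T' (+3 fires, +1 burnt)
Step 2: cell (1,0)='T' (+4 fires, +3 burnt)
Step 3: cell (1,0)='F' (+4 fires, +4 burnt)
  -> target ignites at step 3
Step 4: cell (1,0)='.' (+4 fires, +4 burnt)
Step 5: cell (1,0)='.' (+4 fires, +4 burnt)
Step 6: cell (1,0)='.' (+5 fires, +4 burnt)
Step 7: cell (1,0)='.' (+4 fires, +5 burnt)
Step 8: cell (1,0)='.' (+3 fires, +4 burnt)
Step 9: cell (1,0)='.' (+1 fires, +3 burnt)
Step 10: cell (1,0)='.' (+0 fires, +1 burnt)
  fire out at step 10

3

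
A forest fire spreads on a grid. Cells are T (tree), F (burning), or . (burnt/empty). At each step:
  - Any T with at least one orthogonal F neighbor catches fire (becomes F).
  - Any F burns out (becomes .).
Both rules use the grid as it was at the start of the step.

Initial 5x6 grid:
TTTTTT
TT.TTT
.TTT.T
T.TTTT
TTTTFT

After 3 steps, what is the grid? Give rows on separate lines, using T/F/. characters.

Step 1: 3 trees catch fire, 1 burn out
  TTTTTT
  TT.TTT
  .TTT.T
  T.TTFT
  TTTF.F
Step 2: 3 trees catch fire, 3 burn out
  TTTTTT
  TT.TTT
  .TTT.T
  T.TF.F
  TTF...
Step 3: 4 trees catch fire, 3 burn out
  TTTTTT
  TT.TTT
  .TTF.F
  T.F...
  TF....

TTTTTT
TT.TTT
.TTF.F
T.F...
TF....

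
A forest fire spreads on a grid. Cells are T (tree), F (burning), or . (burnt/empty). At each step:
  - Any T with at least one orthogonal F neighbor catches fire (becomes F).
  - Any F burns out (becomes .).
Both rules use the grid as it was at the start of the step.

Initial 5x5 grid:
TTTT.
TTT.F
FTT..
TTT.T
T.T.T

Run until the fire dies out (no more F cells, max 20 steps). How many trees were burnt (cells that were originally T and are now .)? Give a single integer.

Step 1: +3 fires, +2 burnt (F count now 3)
Step 2: +5 fires, +3 burnt (F count now 5)
Step 3: +3 fires, +5 burnt (F count now 3)
Step 4: +2 fires, +3 burnt (F count now 2)
Step 5: +1 fires, +2 burnt (F count now 1)
Step 6: +0 fires, +1 burnt (F count now 0)
Fire out after step 6
Initially T: 16, now '.': 23
Total burnt (originally-T cells now '.'): 14

Answer: 14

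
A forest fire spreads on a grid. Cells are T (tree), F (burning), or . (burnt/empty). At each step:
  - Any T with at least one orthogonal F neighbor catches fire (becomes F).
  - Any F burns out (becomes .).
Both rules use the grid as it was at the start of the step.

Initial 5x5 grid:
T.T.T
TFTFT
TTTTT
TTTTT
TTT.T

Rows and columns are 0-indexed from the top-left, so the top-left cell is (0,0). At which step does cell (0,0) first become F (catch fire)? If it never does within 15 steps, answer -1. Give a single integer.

Step 1: cell (0,0)='T' (+5 fires, +2 burnt)
Step 2: cell (0,0)='F' (+8 fires, +5 burnt)
  -> target ignites at step 2
Step 3: cell (0,0)='.' (+4 fires, +8 burnt)
Step 4: cell (0,0)='.' (+3 fires, +4 burnt)
Step 5: cell (0,0)='.' (+0 fires, +3 burnt)
  fire out at step 5

2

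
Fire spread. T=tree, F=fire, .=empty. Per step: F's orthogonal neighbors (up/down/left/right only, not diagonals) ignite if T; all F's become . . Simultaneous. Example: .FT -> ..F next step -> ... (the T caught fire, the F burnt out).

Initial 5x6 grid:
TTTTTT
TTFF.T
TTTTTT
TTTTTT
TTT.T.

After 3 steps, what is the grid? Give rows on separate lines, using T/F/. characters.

Step 1: 5 trees catch fire, 2 burn out
  TTFFTT
  TF...T
  TTFFTT
  TTTTTT
  TTT.T.
Step 2: 7 trees catch fire, 5 burn out
  TF..FT
  F....T
  TF..FT
  TTFFTT
  TTT.T.
Step 3: 7 trees catch fire, 7 burn out
  F....F
  .....T
  F....F
  TF..FT
  TTF.T.

F....F
.....T
F....F
TF..FT
TTF.T.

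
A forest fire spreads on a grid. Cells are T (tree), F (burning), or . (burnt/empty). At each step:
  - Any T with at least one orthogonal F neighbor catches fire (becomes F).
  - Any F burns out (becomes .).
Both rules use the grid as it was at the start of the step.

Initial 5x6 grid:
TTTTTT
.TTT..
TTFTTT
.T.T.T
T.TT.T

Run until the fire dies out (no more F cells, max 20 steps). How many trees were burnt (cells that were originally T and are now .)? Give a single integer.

Answer: 20

Derivation:
Step 1: +3 fires, +1 burnt (F count now 3)
Step 2: +7 fires, +3 burnt (F count now 7)
Step 3: +4 fires, +7 burnt (F count now 4)
Step 4: +4 fires, +4 burnt (F count now 4)
Step 5: +2 fires, +4 burnt (F count now 2)
Step 6: +0 fires, +2 burnt (F count now 0)
Fire out after step 6
Initially T: 21, now '.': 29
Total burnt (originally-T cells now '.'): 20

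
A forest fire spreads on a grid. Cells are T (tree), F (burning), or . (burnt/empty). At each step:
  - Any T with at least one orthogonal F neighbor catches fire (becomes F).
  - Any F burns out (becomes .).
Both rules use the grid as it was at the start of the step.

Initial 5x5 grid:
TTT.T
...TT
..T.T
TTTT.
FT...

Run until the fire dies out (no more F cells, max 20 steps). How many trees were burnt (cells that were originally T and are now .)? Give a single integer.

Answer: 6

Derivation:
Step 1: +2 fires, +1 burnt (F count now 2)
Step 2: +1 fires, +2 burnt (F count now 1)
Step 3: +1 fires, +1 burnt (F count now 1)
Step 4: +2 fires, +1 burnt (F count now 2)
Step 5: +0 fires, +2 burnt (F count now 0)
Fire out after step 5
Initially T: 13, now '.': 18
Total burnt (originally-T cells now '.'): 6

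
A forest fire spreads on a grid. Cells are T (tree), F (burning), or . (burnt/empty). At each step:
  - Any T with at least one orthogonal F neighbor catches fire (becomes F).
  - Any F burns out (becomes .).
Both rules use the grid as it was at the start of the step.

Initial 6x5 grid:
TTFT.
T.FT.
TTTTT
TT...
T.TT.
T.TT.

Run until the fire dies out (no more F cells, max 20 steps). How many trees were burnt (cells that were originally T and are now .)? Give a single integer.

Answer: 14

Derivation:
Step 1: +4 fires, +2 burnt (F count now 4)
Step 2: +3 fires, +4 burnt (F count now 3)
Step 3: +4 fires, +3 burnt (F count now 4)
Step 4: +1 fires, +4 burnt (F count now 1)
Step 5: +1 fires, +1 burnt (F count now 1)
Step 6: +1 fires, +1 burnt (F count now 1)
Step 7: +0 fires, +1 burnt (F count now 0)
Fire out after step 7
Initially T: 18, now '.': 26
Total burnt (originally-T cells now '.'): 14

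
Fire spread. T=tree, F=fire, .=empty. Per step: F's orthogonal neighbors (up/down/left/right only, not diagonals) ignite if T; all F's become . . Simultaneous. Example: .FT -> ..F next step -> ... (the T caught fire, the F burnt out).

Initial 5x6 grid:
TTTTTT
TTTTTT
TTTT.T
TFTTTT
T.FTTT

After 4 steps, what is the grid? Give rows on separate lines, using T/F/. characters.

Step 1: 4 trees catch fire, 2 burn out
  TTTTTT
  TTTTTT
  TFTT.T
  F.FTTT
  T..FTT
Step 2: 6 trees catch fire, 4 burn out
  TTTTTT
  TFTTTT
  F.FT.T
  ...FTT
  F...FT
Step 3: 6 trees catch fire, 6 burn out
  TFTTTT
  F.FTTT
  ...F.T
  ....FT
  .....F
Step 4: 4 trees catch fire, 6 burn out
  F.FTTT
  ...FTT
  .....T
  .....F
  ......

F.FTTT
...FTT
.....T
.....F
......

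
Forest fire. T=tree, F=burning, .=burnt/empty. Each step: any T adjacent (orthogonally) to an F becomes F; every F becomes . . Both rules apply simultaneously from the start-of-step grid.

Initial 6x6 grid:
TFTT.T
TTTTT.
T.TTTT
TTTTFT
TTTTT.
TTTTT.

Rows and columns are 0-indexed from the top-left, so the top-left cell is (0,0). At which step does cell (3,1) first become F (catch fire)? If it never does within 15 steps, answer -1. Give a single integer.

Step 1: cell (3,1)='T' (+7 fires, +2 burnt)
Step 2: cell (3,1)='T' (+9 fires, +7 burnt)
Step 3: cell (3,1)='F' (+6 fires, +9 burnt)
  -> target ignites at step 3
Step 4: cell (3,1)='.' (+3 fires, +6 burnt)
Step 5: cell (3,1)='.' (+2 fires, +3 burnt)
Step 6: cell (3,1)='.' (+1 fires, +2 burnt)
Step 7: cell (3,1)='.' (+0 fires, +1 burnt)
  fire out at step 7

3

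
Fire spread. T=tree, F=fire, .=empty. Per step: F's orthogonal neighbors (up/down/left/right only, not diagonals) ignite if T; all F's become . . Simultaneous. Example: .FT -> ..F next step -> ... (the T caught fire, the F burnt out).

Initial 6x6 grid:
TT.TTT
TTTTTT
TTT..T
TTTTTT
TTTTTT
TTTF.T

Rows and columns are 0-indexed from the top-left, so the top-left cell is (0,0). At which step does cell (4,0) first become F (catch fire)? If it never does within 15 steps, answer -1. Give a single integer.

Step 1: cell (4,0)='T' (+2 fires, +1 burnt)
Step 2: cell (4,0)='T' (+4 fires, +2 burnt)
Step 3: cell (4,0)='T' (+5 fires, +4 burnt)
Step 4: cell (4,0)='F' (+5 fires, +5 burnt)
  -> target ignites at step 4
Step 5: cell (4,0)='.' (+4 fires, +5 burnt)
Step 6: cell (4,0)='.' (+4 fires, +4 burnt)
Step 7: cell (4,0)='.' (+5 fires, +4 burnt)
Step 8: cell (4,0)='.' (+2 fires, +5 burnt)
Step 9: cell (4,0)='.' (+0 fires, +2 burnt)
  fire out at step 9

4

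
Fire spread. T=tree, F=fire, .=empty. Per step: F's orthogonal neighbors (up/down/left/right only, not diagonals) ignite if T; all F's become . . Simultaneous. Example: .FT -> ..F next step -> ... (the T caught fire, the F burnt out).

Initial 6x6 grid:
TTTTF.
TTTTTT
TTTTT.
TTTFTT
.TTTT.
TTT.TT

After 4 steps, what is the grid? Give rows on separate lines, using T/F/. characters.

Step 1: 6 trees catch fire, 2 burn out
  TTTF..
  TTTTFT
  TTTFT.
  TTF.FT
  .TTFT.
  TTT.TT
Step 2: 9 trees catch fire, 6 burn out
  TTF...
  TTTF.F
  TTF.F.
  TF...F
  .TF.F.
  TTT.TT
Step 3: 7 trees catch fire, 9 burn out
  TF....
  TTF...
  TF....
  F.....
  .F....
  TTF.FT
Step 4: 5 trees catch fire, 7 burn out
  F.....
  TF....
  F.....
  ......
  ......
  TF...F

F.....
TF....
F.....
......
......
TF...F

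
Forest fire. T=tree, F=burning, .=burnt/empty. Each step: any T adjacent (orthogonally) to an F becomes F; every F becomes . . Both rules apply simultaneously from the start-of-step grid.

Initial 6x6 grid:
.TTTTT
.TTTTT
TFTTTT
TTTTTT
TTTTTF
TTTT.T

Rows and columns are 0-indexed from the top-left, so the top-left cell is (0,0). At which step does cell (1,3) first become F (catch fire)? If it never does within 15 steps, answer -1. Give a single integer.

Step 1: cell (1,3)='T' (+7 fires, +2 burnt)
Step 2: cell (1,3)='T' (+9 fires, +7 burnt)
Step 3: cell (1,3)='F' (+9 fires, +9 burnt)
  -> target ignites at step 3
Step 4: cell (1,3)='.' (+5 fires, +9 burnt)
Step 5: cell (1,3)='.' (+1 fires, +5 burnt)
Step 6: cell (1,3)='.' (+0 fires, +1 burnt)
  fire out at step 6

3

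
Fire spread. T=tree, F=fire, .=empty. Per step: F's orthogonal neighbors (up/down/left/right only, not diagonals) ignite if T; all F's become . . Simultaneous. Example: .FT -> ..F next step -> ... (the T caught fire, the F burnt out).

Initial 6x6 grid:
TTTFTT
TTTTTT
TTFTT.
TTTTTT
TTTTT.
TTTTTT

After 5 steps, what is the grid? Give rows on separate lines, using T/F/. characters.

Step 1: 7 trees catch fire, 2 burn out
  TTF.FT
  TTFFTT
  TF.FT.
  TTFTTT
  TTTTT.
  TTTTTT
Step 2: 9 trees catch fire, 7 burn out
  TF...F
  TF..FT
  F...F.
  TF.FTT
  TTFTT.
  TTTTTT
Step 3: 8 trees catch fire, 9 burn out
  F.....
  F....F
  ......
  F...FT
  TF.FT.
  TTFTTT
Step 4: 5 trees catch fire, 8 burn out
  ......
  ......
  ......
  .....F
  F...F.
  TF.FTT
Step 5: 2 trees catch fire, 5 burn out
  ......
  ......
  ......
  ......
  ......
  F...FT

......
......
......
......
......
F...FT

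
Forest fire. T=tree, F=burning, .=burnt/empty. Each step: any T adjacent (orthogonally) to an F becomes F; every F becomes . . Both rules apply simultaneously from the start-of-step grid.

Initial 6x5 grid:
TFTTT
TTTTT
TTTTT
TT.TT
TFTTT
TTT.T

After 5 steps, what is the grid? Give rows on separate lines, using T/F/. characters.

Step 1: 7 trees catch fire, 2 burn out
  F.FTT
  TFTTT
  TTTTT
  TF.TT
  F.FTT
  TFT.T
Step 2: 8 trees catch fire, 7 burn out
  ...FT
  F.FTT
  TFTTT
  F..TT
  ...FT
  F.F.T
Step 3: 6 trees catch fire, 8 burn out
  ....F
  ...FT
  F.FTT
  ...FT
  ....F
  ....T
Step 4: 4 trees catch fire, 6 burn out
  .....
  ....F
  ...FT
  ....F
  .....
  ....F
Step 5: 1 trees catch fire, 4 burn out
  .....
  .....
  ....F
  .....
  .....
  .....

.....
.....
....F
.....
.....
.....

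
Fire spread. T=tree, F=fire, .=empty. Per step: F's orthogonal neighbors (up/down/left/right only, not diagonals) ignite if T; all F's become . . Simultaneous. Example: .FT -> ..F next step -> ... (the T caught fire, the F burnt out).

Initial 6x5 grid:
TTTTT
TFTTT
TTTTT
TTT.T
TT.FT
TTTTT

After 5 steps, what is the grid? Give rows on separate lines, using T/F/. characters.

Step 1: 6 trees catch fire, 2 burn out
  TFTTT
  F.FTT
  TFTTT
  TTT.T
  TT..F
  TTTFT
Step 2: 9 trees catch fire, 6 burn out
  F.FTT
  ...FT
  F.FTT
  TFT.F
  TT...
  TTF.F
Step 3: 8 trees catch fire, 9 burn out
  ...FT
  ....F
  ...FF
  F.F..
  TF...
  TF...
Step 4: 3 trees catch fire, 8 burn out
  ....F
  .....
  .....
  .....
  F....
  F....
Step 5: 0 trees catch fire, 3 burn out
  .....
  .....
  .....
  .....
  .....
  .....

.....
.....
.....
.....
.....
.....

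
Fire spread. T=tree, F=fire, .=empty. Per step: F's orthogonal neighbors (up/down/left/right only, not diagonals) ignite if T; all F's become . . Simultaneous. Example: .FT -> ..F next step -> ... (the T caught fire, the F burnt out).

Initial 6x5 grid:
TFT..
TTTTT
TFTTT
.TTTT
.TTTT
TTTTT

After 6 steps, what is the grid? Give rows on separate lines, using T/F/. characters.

Step 1: 6 trees catch fire, 2 burn out
  F.F..
  TFTTT
  F.FTT
  .FTTT
  .TTTT
  TTTTT
Step 2: 5 trees catch fire, 6 burn out
  .....
  F.FTT
  ...FT
  ..FTT
  .FTTT
  TTTTT
Step 3: 5 trees catch fire, 5 burn out
  .....
  ...FT
  ....F
  ...FT
  ..FTT
  TFTTT
Step 4: 5 trees catch fire, 5 burn out
  .....
  ....F
  .....
  ....F
  ...FT
  F.FTT
Step 5: 2 trees catch fire, 5 burn out
  .....
  .....
  .....
  .....
  ....F
  ...FT
Step 6: 1 trees catch fire, 2 burn out
  .....
  .....
  .....
  .....
  .....
  ....F

.....
.....
.....
.....
.....
....F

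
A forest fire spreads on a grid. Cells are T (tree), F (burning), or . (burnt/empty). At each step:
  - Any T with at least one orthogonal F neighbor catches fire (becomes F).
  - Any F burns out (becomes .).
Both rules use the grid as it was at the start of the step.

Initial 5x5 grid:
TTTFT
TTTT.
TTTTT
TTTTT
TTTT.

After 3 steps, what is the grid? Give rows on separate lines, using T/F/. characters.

Step 1: 3 trees catch fire, 1 burn out
  TTF.F
  TTTF.
  TTTTT
  TTTTT
  TTTT.
Step 2: 3 trees catch fire, 3 burn out
  TF...
  TTF..
  TTTFT
  TTTTT
  TTTT.
Step 3: 5 trees catch fire, 3 burn out
  F....
  TF...
  TTF.F
  TTTFT
  TTTT.

F....
TF...
TTF.F
TTTFT
TTTT.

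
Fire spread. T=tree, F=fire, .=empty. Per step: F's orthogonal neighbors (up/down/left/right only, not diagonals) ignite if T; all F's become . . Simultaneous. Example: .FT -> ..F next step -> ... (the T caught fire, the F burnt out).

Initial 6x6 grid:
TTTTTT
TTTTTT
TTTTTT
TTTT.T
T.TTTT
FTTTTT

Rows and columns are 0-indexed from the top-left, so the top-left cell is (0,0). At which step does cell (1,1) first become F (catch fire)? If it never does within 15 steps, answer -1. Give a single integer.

Step 1: cell (1,1)='T' (+2 fires, +1 burnt)
Step 2: cell (1,1)='T' (+2 fires, +2 burnt)
Step 3: cell (1,1)='T' (+4 fires, +2 burnt)
Step 4: cell (1,1)='T' (+5 fires, +4 burnt)
Step 5: cell (1,1)='F' (+6 fires, +5 burnt)
  -> target ignites at step 5
Step 6: cell (1,1)='.' (+4 fires, +6 burnt)
Step 7: cell (1,1)='.' (+4 fires, +4 burnt)
Step 8: cell (1,1)='.' (+3 fires, +4 burnt)
Step 9: cell (1,1)='.' (+2 fires, +3 burnt)
Step 10: cell (1,1)='.' (+1 fires, +2 burnt)
Step 11: cell (1,1)='.' (+0 fires, +1 burnt)
  fire out at step 11

5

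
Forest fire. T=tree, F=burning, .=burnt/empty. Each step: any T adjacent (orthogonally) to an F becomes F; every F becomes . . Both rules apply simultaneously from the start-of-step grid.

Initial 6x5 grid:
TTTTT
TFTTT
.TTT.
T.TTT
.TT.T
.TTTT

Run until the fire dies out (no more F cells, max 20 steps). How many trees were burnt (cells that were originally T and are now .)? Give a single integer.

Step 1: +4 fires, +1 burnt (F count now 4)
Step 2: +4 fires, +4 burnt (F count now 4)
Step 3: +4 fires, +4 burnt (F count now 4)
Step 4: +3 fires, +4 burnt (F count now 3)
Step 5: +3 fires, +3 burnt (F count now 3)
Step 6: +3 fires, +3 burnt (F count now 3)
Step 7: +1 fires, +3 burnt (F count now 1)
Step 8: +0 fires, +1 burnt (F count now 0)
Fire out after step 8
Initially T: 23, now '.': 29
Total burnt (originally-T cells now '.'): 22

Answer: 22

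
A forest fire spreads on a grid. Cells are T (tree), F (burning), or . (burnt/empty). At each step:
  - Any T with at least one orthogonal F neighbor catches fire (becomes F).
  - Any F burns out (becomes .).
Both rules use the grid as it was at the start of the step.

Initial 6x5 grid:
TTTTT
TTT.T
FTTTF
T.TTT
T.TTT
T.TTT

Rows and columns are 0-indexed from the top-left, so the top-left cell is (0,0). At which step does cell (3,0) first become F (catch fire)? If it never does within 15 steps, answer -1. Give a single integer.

Step 1: cell (3,0)='F' (+6 fires, +2 burnt)
  -> target ignites at step 1
Step 2: cell (3,0)='.' (+7 fires, +6 burnt)
Step 3: cell (3,0)='.' (+7 fires, +7 burnt)
Step 4: cell (3,0)='.' (+3 fires, +7 burnt)
Step 5: cell (3,0)='.' (+1 fires, +3 burnt)
Step 6: cell (3,0)='.' (+0 fires, +1 burnt)
  fire out at step 6

1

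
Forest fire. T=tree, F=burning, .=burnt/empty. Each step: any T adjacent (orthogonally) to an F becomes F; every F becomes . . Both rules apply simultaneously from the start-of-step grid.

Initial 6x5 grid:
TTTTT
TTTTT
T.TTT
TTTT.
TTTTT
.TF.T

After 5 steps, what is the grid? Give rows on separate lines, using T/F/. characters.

Step 1: 2 trees catch fire, 1 burn out
  TTTTT
  TTTTT
  T.TTT
  TTTT.
  TTFTT
  .F..T
Step 2: 3 trees catch fire, 2 burn out
  TTTTT
  TTTTT
  T.TTT
  TTFT.
  TF.FT
  ....T
Step 3: 5 trees catch fire, 3 burn out
  TTTTT
  TTTTT
  T.FTT
  TF.F.
  F...F
  ....T
Step 4: 4 trees catch fire, 5 burn out
  TTTTT
  TTFTT
  T..FT
  F....
  .....
  ....F
Step 5: 5 trees catch fire, 4 burn out
  TTFTT
  TF.FT
  F...F
  .....
  .....
  .....

TTFTT
TF.FT
F...F
.....
.....
.....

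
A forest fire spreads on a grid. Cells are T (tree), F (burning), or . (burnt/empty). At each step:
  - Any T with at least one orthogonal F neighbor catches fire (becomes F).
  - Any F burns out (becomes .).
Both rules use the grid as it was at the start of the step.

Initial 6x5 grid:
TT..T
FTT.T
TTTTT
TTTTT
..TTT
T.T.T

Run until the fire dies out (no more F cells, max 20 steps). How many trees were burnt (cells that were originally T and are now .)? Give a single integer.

Answer: 21

Derivation:
Step 1: +3 fires, +1 burnt (F count now 3)
Step 2: +4 fires, +3 burnt (F count now 4)
Step 3: +2 fires, +4 burnt (F count now 2)
Step 4: +2 fires, +2 burnt (F count now 2)
Step 5: +3 fires, +2 burnt (F count now 3)
Step 6: +4 fires, +3 burnt (F count now 4)
Step 7: +2 fires, +4 burnt (F count now 2)
Step 8: +1 fires, +2 burnt (F count now 1)
Step 9: +0 fires, +1 burnt (F count now 0)
Fire out after step 9
Initially T: 22, now '.': 29
Total burnt (originally-T cells now '.'): 21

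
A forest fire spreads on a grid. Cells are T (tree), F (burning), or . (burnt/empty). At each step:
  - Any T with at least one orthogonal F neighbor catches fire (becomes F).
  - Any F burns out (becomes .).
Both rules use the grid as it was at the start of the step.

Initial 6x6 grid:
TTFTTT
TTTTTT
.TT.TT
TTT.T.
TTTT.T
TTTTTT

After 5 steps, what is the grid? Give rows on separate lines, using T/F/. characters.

Step 1: 3 trees catch fire, 1 burn out
  TF.FTT
  TTFTTT
  .TT.TT
  TTT.T.
  TTTT.T
  TTTTTT
Step 2: 5 trees catch fire, 3 burn out
  F...FT
  TF.FTT
  .TF.TT
  TTT.T.
  TTTT.T
  TTTTTT
Step 3: 5 trees catch fire, 5 burn out
  .....F
  F...FT
  .F..TT
  TTF.T.
  TTTT.T
  TTTTTT
Step 4: 4 trees catch fire, 5 burn out
  ......
  .....F
  ....FT
  TF..T.
  TTFT.T
  TTTTTT
Step 5: 6 trees catch fire, 4 burn out
  ......
  ......
  .....F
  F...F.
  TF.F.T
  TTFTTT

......
......
.....F
F...F.
TF.F.T
TTFTTT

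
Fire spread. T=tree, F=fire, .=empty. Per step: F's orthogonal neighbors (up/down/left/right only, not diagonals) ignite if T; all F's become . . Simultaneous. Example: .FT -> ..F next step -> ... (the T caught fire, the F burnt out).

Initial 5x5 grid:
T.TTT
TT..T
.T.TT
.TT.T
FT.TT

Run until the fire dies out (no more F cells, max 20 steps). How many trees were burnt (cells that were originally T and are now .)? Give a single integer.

Step 1: +1 fires, +1 burnt (F count now 1)
Step 2: +1 fires, +1 burnt (F count now 1)
Step 3: +2 fires, +1 burnt (F count now 2)
Step 4: +1 fires, +2 burnt (F count now 1)
Step 5: +1 fires, +1 burnt (F count now 1)
Step 6: +1 fires, +1 burnt (F count now 1)
Step 7: +0 fires, +1 burnt (F count now 0)
Fire out after step 7
Initially T: 16, now '.': 16
Total burnt (originally-T cells now '.'): 7

Answer: 7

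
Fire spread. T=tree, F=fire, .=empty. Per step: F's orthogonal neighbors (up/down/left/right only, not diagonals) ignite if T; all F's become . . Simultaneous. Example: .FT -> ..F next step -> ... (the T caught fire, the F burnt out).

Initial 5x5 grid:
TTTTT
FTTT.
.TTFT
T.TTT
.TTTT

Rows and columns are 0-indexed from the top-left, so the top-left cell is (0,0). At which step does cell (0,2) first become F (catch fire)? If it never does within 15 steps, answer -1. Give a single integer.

Step 1: cell (0,2)='T' (+6 fires, +2 burnt)
Step 2: cell (0,2)='T' (+7 fires, +6 burnt)
Step 3: cell (0,2)='F' (+4 fires, +7 burnt)
  -> target ignites at step 3
Step 4: cell (0,2)='.' (+1 fires, +4 burnt)
Step 5: cell (0,2)='.' (+0 fires, +1 burnt)
  fire out at step 5

3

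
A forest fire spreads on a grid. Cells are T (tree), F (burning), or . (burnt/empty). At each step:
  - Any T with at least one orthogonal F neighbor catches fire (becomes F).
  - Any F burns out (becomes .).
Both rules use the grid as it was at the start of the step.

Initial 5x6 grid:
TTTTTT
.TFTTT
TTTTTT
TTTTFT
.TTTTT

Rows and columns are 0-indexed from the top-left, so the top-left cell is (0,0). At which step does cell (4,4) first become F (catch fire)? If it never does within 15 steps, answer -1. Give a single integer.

Step 1: cell (4,4)='F' (+8 fires, +2 burnt)
  -> target ignites at step 1
Step 2: cell (4,4)='.' (+9 fires, +8 burnt)
Step 3: cell (4,4)='.' (+6 fires, +9 burnt)
Step 4: cell (4,4)='.' (+3 fires, +6 burnt)
Step 5: cell (4,4)='.' (+0 fires, +3 burnt)
  fire out at step 5

1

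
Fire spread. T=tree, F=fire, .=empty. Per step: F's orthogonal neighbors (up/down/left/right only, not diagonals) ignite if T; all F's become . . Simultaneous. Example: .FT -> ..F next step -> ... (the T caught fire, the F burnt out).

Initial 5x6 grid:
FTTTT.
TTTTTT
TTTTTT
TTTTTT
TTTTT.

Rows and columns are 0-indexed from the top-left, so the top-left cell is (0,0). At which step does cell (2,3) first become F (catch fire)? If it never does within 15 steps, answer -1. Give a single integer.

Step 1: cell (2,3)='T' (+2 fires, +1 burnt)
Step 2: cell (2,3)='T' (+3 fires, +2 burnt)
Step 3: cell (2,3)='T' (+4 fires, +3 burnt)
Step 4: cell (2,3)='T' (+5 fires, +4 burnt)
Step 5: cell (2,3)='F' (+4 fires, +5 burnt)
  -> target ignites at step 5
Step 6: cell (2,3)='.' (+4 fires, +4 burnt)
Step 7: cell (2,3)='.' (+3 fires, +4 burnt)
Step 8: cell (2,3)='.' (+2 fires, +3 burnt)
Step 9: cell (2,3)='.' (+0 fires, +2 burnt)
  fire out at step 9

5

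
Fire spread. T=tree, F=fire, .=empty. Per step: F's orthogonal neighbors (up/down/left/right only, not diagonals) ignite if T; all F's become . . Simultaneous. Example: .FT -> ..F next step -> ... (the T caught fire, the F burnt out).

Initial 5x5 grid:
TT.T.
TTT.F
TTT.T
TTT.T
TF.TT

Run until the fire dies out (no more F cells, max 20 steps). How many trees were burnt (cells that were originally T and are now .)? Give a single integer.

Step 1: +3 fires, +2 burnt (F count now 3)
Step 2: +4 fires, +3 burnt (F count now 4)
Step 3: +4 fires, +4 burnt (F count now 4)
Step 4: +4 fires, +4 burnt (F count now 4)
Step 5: +1 fires, +4 burnt (F count now 1)
Step 6: +0 fires, +1 burnt (F count now 0)
Fire out after step 6
Initially T: 17, now '.': 24
Total burnt (originally-T cells now '.'): 16

Answer: 16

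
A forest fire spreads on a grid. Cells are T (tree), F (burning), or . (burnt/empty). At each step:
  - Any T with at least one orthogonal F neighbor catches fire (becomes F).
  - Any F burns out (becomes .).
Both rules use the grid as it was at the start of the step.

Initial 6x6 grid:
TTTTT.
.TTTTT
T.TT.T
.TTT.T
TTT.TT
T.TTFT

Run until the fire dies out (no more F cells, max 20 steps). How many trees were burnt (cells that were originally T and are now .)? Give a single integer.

Answer: 26

Derivation:
Step 1: +3 fires, +1 burnt (F count now 3)
Step 2: +2 fires, +3 burnt (F count now 2)
Step 3: +2 fires, +2 burnt (F count now 2)
Step 4: +3 fires, +2 burnt (F count now 3)
Step 5: +5 fires, +3 burnt (F count now 5)
Step 6: +4 fires, +5 burnt (F count now 4)
Step 7: +4 fires, +4 burnt (F count now 4)
Step 8: +2 fires, +4 burnt (F count now 2)
Step 9: +1 fires, +2 burnt (F count now 1)
Step 10: +0 fires, +1 burnt (F count now 0)
Fire out after step 10
Initially T: 27, now '.': 35
Total burnt (originally-T cells now '.'): 26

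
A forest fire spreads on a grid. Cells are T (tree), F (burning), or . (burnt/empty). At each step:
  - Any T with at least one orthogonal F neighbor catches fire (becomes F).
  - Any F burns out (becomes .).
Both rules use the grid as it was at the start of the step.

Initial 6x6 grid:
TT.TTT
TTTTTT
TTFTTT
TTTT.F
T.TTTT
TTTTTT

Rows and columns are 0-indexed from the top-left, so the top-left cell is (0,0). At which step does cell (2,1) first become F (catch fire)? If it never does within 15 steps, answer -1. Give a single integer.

Step 1: cell (2,1)='F' (+6 fires, +2 burnt)
  -> target ignites at step 1
Step 2: cell (2,1)='.' (+10 fires, +6 burnt)
Step 3: cell (2,1)='.' (+9 fires, +10 burnt)
Step 4: cell (2,1)='.' (+5 fires, +9 burnt)
Step 5: cell (2,1)='.' (+1 fires, +5 burnt)
Step 6: cell (2,1)='.' (+0 fires, +1 burnt)
  fire out at step 6

1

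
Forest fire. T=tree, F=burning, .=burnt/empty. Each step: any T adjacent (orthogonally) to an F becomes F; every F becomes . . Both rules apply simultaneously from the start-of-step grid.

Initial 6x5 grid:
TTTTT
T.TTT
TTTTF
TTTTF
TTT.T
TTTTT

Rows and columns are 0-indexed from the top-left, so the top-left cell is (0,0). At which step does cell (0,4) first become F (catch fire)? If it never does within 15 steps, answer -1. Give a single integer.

Step 1: cell (0,4)='T' (+4 fires, +2 burnt)
Step 2: cell (0,4)='F' (+5 fires, +4 burnt)
  -> target ignites at step 2
Step 3: cell (0,4)='.' (+6 fires, +5 burnt)
Step 4: cell (0,4)='.' (+5 fires, +6 burnt)
Step 5: cell (0,4)='.' (+4 fires, +5 burnt)
Step 6: cell (0,4)='.' (+2 fires, +4 burnt)
Step 7: cell (0,4)='.' (+0 fires, +2 burnt)
  fire out at step 7

2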